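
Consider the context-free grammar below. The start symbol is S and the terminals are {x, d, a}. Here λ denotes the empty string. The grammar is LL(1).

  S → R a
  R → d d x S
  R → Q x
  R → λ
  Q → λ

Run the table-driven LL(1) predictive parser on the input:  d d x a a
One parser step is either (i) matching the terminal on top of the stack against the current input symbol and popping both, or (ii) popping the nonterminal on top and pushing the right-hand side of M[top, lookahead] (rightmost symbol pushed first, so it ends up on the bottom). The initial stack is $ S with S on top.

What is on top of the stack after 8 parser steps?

a

step 1: stack=$ S  input=d d x a a $  — expand S → R a
step 2: stack=$ a R  input=d d x a a $  — expand R → d d x S
step 3: stack=$ a S x d d  input=d d x a a $  — match d
step 4: stack=$ a S x d  input=d x a a $  — match d
step 5: stack=$ a S x  input=x a a $  — match x
step 6: stack=$ a S  input=a a $  — expand S → R a
step 7: stack=$ a a R  input=a a $  — expand R → λ
step 8: stack=$ a a  input=a a $  — match a
Stack after step 8: $ a (top = a).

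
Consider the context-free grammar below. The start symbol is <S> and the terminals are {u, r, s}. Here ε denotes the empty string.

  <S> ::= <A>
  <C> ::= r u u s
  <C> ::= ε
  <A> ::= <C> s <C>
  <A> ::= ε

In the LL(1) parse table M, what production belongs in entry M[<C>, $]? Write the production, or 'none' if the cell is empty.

FIRST(<C>) = {ε, r}
FIRST(<A>) = {ε, r, s}  (via <C> s <C>)
FIRST(<S>) = {ε, r, s}  (via <A>)
FOLLOW(<S>) includes $ since <S> is the start symbol.
FOLLOW(<A>): in <S>::=<A>, the suffix after <A> is empty, so FOLLOW(<A>) ⊇ FOLLOW(<S>) = {$}. Thus FOLLOW(<A>) = {$}.
FOLLOW(<C>): in <A>::=<C> s <C> (occurrence 1), <C> is followed by s <C> with FIRST {s}; in <A>::=<C> s <C> (occurrence 2), the suffix after <C> is empty, so FOLLOW(<C>) ⊇ FOLLOW(<A>) = {$}. Thus FOLLOW(<C>) = {$, s}.
For <C> ::= r u u s: FIRST(r u u s) = {r}, so it goes in M[<C>, t] for t ∈ {r}.
For <C> ::= ε: FIRST(ε) = {ε}, so it goes in M[<C>, t] for t ∈ {}; since ε ∈ FIRST, also for every t ∈ FOLLOW(<C>) = {$, s}.

<C> ::= ε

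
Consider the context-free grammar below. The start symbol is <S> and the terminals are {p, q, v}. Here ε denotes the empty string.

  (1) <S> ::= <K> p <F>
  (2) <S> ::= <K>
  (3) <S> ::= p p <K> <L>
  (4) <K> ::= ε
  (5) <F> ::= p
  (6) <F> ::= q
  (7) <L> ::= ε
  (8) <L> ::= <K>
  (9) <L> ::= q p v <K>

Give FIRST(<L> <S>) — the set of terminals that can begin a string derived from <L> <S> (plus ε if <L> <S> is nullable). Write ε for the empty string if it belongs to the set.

{ε, p, q}

FIRST(<K>): from <K>::=ε we get {ε}. So FIRST(<K>) = {ε}.
FIRST(<F>): from <F>::=p we get {p}; from <F>::=q we get {q}. So FIRST(<F>) = {p, q}.
FIRST(<S>): from <S>::=<K> p <F> we get {p}; from <S>::=<K> we get {ε}; from <S>::=p p <K> <L> we get {p}. So FIRST(<S>) = {ε, p}.
FIRST(<L>): from <L>::=ε we get {ε}; from <L>::=<K> we get {ε}; from <L>::=q p v <K> we get {q}. So FIRST(<L>) = {ε, q}.
FIRST(<L> <S>): take FIRST of each symbol in turn, carrying on past any symbol whose FIRST contains ε; result {ε, p, q}.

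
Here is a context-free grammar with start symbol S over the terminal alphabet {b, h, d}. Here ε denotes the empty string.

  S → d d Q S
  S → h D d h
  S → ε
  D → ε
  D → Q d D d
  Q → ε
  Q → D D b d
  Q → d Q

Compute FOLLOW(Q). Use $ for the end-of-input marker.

{$, d, h}

FIRST(S) = {ε, d, h}
FIRST(D) = {ε, b, d}  (via Q d D d)
FIRST(Q) = {ε, b, d}  (via D D b d)
FOLLOW(S) includes $ since S is the start symbol.
FOLLOW(S): in S→d d Q S, the suffix after S is empty (adds nothing new). Thus FOLLOW(S) = {$}.
FOLLOW(D): in S→h D d h, D is followed by d h with FIRST {d}; in D→Q d D d, D is followed by d with FIRST {d}; in Q→D D b d (occurrence 1), D is followed by D b d with FIRST {b, d}; in Q→D D b d (occurrence 2), D is followed by b d with FIRST {b}. Thus FOLLOW(D) = {b, d}.
FOLLOW(Q): in S→d d Q S, Q is followed by S with FIRST {ε, d, h}; in S→d d Q S, the suffix after Q is nullable, so FOLLOW(Q) ⊇ FOLLOW(S) = {$}; in D→Q d D d, Q is followed by d D d with FIRST {d}; in Q→d Q, the suffix after Q is empty (adds nothing new). Thus FOLLOW(Q) = {$, d, h}.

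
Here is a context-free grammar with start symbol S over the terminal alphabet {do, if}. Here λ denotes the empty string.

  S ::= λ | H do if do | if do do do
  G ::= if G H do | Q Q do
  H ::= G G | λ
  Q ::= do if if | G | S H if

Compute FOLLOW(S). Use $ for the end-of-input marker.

{$, do, if}

FIRST(S) = {λ, do, if}  (via H do if do)
FIRST(G) = {do, if}  (via Q Q do)
FIRST(H) = {λ, do, if}  (via G G)
FIRST(Q) = {do, if}  (via G, S H if)
FOLLOW(S) includes $ since S is the start symbol.
FOLLOW(S): in Q::=S H if, S is followed by H if with FIRST {do, if}. Thus FOLLOW(S) = {$, do, if}.
FOLLOW(H): in S::=H do if do, H is followed by do if do with FIRST {do}; in G::=if G H do, H is followed by do with FIRST {do}; in Q::=S H if, H is followed by if with FIRST {if}. Thus FOLLOW(H) = {do, if}.
FOLLOW(Q): in G::=Q Q do (occurrence 1), Q is followed by Q do with FIRST {do, if}; in G::=Q Q do (occurrence 2), Q is followed by do with FIRST {do}. Thus FOLLOW(Q) = {do, if}.
FOLLOW(G): in G::=if G H do, G is followed by H do with FIRST {do, if}; in H::=G G (occurrence 1), G is followed by G with FIRST {do, if}; in H::=G G (occurrence 2), the suffix after G is empty, so FOLLOW(G) ⊇ FOLLOW(H) = {do, if}; in Q::=G, the suffix after G is empty, so FOLLOW(G) ⊇ FOLLOW(Q) = {do, if}. Thus FOLLOW(G) = {do, if}.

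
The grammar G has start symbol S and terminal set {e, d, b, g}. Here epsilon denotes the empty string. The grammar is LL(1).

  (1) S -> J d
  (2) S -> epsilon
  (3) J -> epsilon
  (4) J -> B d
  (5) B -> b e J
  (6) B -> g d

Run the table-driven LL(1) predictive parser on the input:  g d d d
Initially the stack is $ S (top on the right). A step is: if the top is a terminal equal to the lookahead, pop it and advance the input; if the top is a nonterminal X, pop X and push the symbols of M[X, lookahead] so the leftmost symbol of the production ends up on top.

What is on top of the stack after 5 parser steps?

step 1: stack=$ S  input=g d d d $  — expand S -> J d
step 2: stack=$ d J  input=g d d d $  — expand J -> B d
step 3: stack=$ d d B  input=g d d d $  — expand B -> g d
step 4: stack=$ d d d g  input=g d d d $  — match g
step 5: stack=$ d d d  input=d d d $  — match d
Stack after step 5: $ d d (top = d).

d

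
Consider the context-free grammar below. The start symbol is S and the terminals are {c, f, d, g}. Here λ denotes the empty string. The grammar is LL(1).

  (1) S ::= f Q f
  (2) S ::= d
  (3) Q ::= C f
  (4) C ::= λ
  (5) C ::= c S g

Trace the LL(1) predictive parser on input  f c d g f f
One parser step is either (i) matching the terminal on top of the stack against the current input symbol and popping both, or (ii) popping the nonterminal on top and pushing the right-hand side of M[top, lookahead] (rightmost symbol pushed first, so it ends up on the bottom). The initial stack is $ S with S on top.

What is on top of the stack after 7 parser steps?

g

step 1: stack=$ S  input=f c d g f f $  — expand S ::= f Q f
step 2: stack=$ f Q f  input=f c d g f f $  — match f
step 3: stack=$ f Q  input=c d g f f $  — expand Q ::= C f
step 4: stack=$ f f C  input=c d g f f $  — expand C ::= c S g
step 5: stack=$ f f g S c  input=c d g f f $  — match c
step 6: stack=$ f f g S  input=d g f f $  — expand S ::= d
step 7: stack=$ f f g d  input=d g f f $  — match d
Stack after step 7: $ f f g (top = g).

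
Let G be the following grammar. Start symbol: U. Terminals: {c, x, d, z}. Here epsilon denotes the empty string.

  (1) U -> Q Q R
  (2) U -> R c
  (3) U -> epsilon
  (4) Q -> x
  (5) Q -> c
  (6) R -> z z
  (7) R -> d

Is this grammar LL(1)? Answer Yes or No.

FIRST(U) = {epsilon, c, d, x, z}
FIRST(Q) = {c, x}
FIRST(R) = {d, z}
FOLLOW(U) = {$}
FOLLOW(Q) = {c, d, x, z}
FOLLOW(R) = {$, c}
Each cell of M receives at most one production.

Yes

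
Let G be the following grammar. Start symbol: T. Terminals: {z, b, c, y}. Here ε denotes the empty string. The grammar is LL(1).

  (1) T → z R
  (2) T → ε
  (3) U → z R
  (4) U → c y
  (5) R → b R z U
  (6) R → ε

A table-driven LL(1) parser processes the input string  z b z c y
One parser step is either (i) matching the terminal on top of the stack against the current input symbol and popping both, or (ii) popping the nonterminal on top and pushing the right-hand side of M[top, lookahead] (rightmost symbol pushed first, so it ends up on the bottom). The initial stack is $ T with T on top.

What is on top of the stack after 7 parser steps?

c

step 1: stack=$ T  input=z b z c y $  — expand T → z R
step 2: stack=$ R z  input=z b z c y $  — match z
step 3: stack=$ R  input=b z c y $  — expand R → b R z U
step 4: stack=$ U z R b  input=b z c y $  — match b
step 5: stack=$ U z R  input=z c y $  — expand R → ε
step 6: stack=$ U z  input=z c y $  — match z
step 7: stack=$ U  input=c y $  — expand U → c y
Stack after step 7: $ y c (top = c).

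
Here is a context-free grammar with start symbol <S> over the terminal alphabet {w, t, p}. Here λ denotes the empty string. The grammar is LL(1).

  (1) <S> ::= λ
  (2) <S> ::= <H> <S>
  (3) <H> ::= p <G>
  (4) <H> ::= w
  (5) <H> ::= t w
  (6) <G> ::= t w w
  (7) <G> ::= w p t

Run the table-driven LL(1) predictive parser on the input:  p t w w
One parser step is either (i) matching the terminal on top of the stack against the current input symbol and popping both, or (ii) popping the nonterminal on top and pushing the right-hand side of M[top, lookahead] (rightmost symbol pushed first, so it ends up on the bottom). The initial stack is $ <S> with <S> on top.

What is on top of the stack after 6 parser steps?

w

     Stack        Input      Action
  1  $ <S>        p t w w $  expand <S> ::= <H> <S>
  2  $ <S> <H>    p t w w $  expand <H> ::= p <G>
  3  $ <S> <G> p  p t w w $  match p
  4  $ <S> <G>    t w w $    expand <G> ::= t w w
  5  $ <S> w w t  t w w $    match t
  6  $ <S> w w    w w $      match w
Stack after step 6: $ <S> w (top = w).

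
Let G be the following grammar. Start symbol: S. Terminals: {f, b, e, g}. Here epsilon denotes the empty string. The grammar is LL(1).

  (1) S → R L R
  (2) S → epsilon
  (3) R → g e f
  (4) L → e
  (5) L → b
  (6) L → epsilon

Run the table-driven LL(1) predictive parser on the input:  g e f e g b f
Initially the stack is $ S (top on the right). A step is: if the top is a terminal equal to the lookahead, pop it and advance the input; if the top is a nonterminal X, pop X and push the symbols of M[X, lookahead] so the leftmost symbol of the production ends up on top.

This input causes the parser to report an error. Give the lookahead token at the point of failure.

      Stack        Input            Action
   1  $ S          g e f e g b f $  expand S → R L R
   2  $ R L R      g e f e g b f $  expand R → g e f
   3  $ R L f e g  g e f e g b f $  match g
   4  $ R L f e    e f e g b f $    match e
   5  $ R L f      f e g b f $      match f
   6  $ R L        e g b f $        expand L → e
   7  $ R e        e g b f $        match e
   8  $ R          g b f $          expand R → g e f
   9  $ f e g      g b f $          match g
  10  $ f e        b f $            error: top is terminal e but lookahead is b

b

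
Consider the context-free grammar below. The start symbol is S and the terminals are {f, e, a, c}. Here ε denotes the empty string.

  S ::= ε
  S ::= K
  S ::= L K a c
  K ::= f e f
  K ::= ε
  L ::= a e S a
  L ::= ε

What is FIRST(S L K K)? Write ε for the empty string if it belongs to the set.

FIRST(K) = {ε, f}
FIRST(L) = {ε, a}
FIRST(S) = {ε, a, f}  (via K, L K a c)
FIRST(S L K K): take FIRST of each symbol in turn, carrying on past any symbol whose FIRST contains ε; result {ε, a, f}.

{ε, a, f}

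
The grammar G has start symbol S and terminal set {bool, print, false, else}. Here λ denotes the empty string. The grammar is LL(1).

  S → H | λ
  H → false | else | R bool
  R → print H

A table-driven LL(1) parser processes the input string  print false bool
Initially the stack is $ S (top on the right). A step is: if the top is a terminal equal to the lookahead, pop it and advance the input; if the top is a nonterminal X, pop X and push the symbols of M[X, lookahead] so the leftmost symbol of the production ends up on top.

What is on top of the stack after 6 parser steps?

step 1: stack=$ S  input=print false bool $  — expand S → H
step 2: stack=$ H  input=print false bool $  — expand H → R bool
step 3: stack=$ bool R  input=print false bool $  — expand R → print H
step 4: stack=$ bool H print  input=print false bool $  — match print
step 5: stack=$ bool H  input=false bool $  — expand H → false
step 6: stack=$ bool false  input=false bool $  — match false
Stack after step 6: $ bool (top = bool).

bool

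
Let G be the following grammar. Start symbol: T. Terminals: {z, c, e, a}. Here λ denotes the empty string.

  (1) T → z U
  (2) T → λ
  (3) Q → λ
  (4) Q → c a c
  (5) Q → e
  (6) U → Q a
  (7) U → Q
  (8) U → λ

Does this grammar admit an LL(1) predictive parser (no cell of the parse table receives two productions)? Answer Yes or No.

No

FIRST(T) = {λ, z}
FIRST(Q) = {λ, c, e}
FIRST(U) = {λ, a, c, e}
FOLLOW(T) = {$}
FOLLOW(Q) = {$, a}
FOLLOW(U) = {$}
Cell M[U, $] receives both U → Q and U → λ — the grammar is not LL(1).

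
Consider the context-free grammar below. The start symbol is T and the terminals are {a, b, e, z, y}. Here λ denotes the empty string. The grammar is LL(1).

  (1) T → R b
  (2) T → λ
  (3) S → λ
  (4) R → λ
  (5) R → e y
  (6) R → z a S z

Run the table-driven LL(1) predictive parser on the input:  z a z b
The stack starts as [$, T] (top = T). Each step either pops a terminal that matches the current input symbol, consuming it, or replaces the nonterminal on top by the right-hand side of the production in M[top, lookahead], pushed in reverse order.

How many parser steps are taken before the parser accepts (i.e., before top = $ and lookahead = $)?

step 1: stack=$ T  input=z a z b $  — expand T → R b
step 2: stack=$ b R  input=z a z b $  — expand R → z a S z
step 3: stack=$ b z S a z  input=z a z b $  — match z
step 4: stack=$ b z S a  input=a z b $  — match a
step 5: stack=$ b z S  input=z b $  — expand S → λ
step 6: stack=$ b z  input=z b $  — match z
step 7: stack=$ b  input=b $  — match b
Accept reached after 7 steps.

7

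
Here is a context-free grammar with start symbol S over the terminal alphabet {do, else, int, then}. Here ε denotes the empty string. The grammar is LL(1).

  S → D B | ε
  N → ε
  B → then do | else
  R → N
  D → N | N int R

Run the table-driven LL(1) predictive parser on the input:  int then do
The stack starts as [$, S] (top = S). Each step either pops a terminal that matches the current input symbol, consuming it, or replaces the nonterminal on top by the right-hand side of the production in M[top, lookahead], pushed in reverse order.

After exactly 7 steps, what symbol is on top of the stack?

then

step 1: stack=$ S  input=int then do $  — expand S → D B
step 2: stack=$ B D  input=int then do $  — expand D → N int R
step 3: stack=$ B R int N  input=int then do $  — expand N → ε
step 4: stack=$ B R int  input=int then do $  — match int
step 5: stack=$ B R  input=then do $  — expand R → N
step 6: stack=$ B N  input=then do $  — expand N → ε
step 7: stack=$ B  input=then do $  — expand B → then do
Stack after step 7: $ do then (top = then).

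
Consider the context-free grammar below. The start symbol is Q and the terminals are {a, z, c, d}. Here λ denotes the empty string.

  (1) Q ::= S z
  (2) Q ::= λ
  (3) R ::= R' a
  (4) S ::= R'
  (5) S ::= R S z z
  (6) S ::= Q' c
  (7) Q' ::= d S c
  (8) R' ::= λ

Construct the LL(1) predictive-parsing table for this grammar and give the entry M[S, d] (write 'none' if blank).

FIRST(Q'): from Q'::=d S c we get {d}. So FIRST(Q') = {d}.
FIRST(R'): from R'::=λ we get {λ}. So FIRST(R') = {λ}.
FIRST(R): from R::=R' a we get {a}. So FIRST(R) = {a}.
FIRST(S): from S::=R' we get {λ}; from S::=R S z z we get {a}; from S::=Q' c we get {d}. So FIRST(S) = {λ, a, d}.
FIRST(Q): from Q::=S z we get {a, d, z}; from Q::=λ we get {λ}. So FIRST(Q) = {λ, a, d, z}.
FOLLOW(Q) includes $ since Q is the start symbol.
FOLLOW(S): in Q::=S z, S is followed by z with FIRST {z}; in S::=R S z z, S is followed by z z with FIRST {z}; in Q'::=d S c, S is followed by c with FIRST {c}. Thus FOLLOW(S) = {c, z}.
For S ::= R': FIRST(R') = {λ}, so it goes in M[S, t] for t ∈ {}; since λ ∈ FIRST, also for every t ∈ FOLLOW(S) = {c, z}.
For S ::= R S z z: FIRST(R S z z) = {a}, so it goes in M[S, t] for t ∈ {a}.
For S ::= Q' c: FIRST(Q' c) = {d}, so it goes in M[S, t] for t ∈ {d}.

S ::= Q' c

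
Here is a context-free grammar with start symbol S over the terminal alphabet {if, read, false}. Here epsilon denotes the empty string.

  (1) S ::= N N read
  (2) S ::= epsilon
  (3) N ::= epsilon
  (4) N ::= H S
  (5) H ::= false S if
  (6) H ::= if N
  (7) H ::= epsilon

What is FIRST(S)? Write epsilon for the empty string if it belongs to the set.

FIRST(H) = {epsilon, false, if}
FIRST(S) = {epsilon, false, if, read}  (via N N read)
FIRST(N) = {epsilon, false, if, read}  (via H S)

{epsilon, false, if, read}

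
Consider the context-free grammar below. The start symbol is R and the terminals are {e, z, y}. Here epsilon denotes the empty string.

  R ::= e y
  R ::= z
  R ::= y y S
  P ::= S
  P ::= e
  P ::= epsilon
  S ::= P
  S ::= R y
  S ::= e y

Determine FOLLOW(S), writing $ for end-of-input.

{$, y}

FIRST(R) = {e, y, z}
FIRST(P) = {epsilon, e, y, z}  (via S)
FIRST(S) = {epsilon, e, y, z}  (via P, R y)
FOLLOW(R) includes $ since R is the start symbol.
FOLLOW(R): in S::=R y, R is followed by y with FIRST {y}. Thus FOLLOW(R) = {$, y}.
FOLLOW(P): in S::=P, the suffix after P is empty, so FOLLOW(P) ⊇ FOLLOW(S) = {$, y}. Thus FOLLOW(P) = {$, y}.
FOLLOW(S): in R::=y y S, the suffix after S is empty, so FOLLOW(S) ⊇ FOLLOW(R) = {$, y}; in P::=S, the suffix after S is empty, so FOLLOW(S) ⊇ FOLLOW(P) = {$, y}. Thus FOLLOW(S) = {$, y}.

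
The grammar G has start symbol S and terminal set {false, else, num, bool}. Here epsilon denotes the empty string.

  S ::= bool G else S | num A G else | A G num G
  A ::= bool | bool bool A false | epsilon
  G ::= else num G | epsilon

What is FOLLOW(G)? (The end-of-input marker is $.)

FIRST(A): from A::=bool we get {bool}; from A::=bool bool A false we get {bool}; from A::=epsilon we get {epsilon}. So FIRST(A) = {epsilon, bool}.
FIRST(G): from G::=else num G we get {else}; from G::=epsilon we get {epsilon}. So FIRST(G) = {epsilon, else}.
FIRST(S): from S::=bool G else S we get {bool}; from S::=num A G else we get {num}; from S::=A G num G we get {bool, else, num}. So FIRST(S) = {bool, else, num}.
FOLLOW(S) includes $ since S is the start symbol.
FOLLOW(S): in S::=bool G else S, the suffix after S is empty (adds nothing new). Thus FOLLOW(S) = {$}.
FOLLOW(A): in S::=num A G else, A is followed by G else with FIRST {else}; in S::=A G num G, A is followed by G num G with FIRST {else, num}; in A::=bool bool A false, A is followed by false with FIRST {false}. Thus FOLLOW(A) = {else, false, num}.
FOLLOW(G): in S::=bool G else S, G is followed by else S with FIRST {else}; in S::=num A G else, G is followed by else with FIRST {else}; in S::=A G num G (occurrence 1), G is followed by num G with FIRST {num}; in S::=A G num G (occurrence 2), the suffix after G is empty, so FOLLOW(G) ⊇ FOLLOW(S) = {$}; in G::=else num G, the suffix after G is empty (adds nothing new). Thus FOLLOW(G) = {$, else, num}.

{$, else, num}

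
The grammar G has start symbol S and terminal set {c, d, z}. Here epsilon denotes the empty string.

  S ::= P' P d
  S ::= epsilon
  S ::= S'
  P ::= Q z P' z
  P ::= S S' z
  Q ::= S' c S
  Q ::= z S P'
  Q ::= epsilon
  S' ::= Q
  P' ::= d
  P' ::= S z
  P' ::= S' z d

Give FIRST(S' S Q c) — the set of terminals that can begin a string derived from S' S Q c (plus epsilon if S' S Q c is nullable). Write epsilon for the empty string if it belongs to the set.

FIRST(S) = {epsilon, c, d, z}  (via P' P d, S')
FIRST(P) = {c, d, z}  (via Q z P' z, S S' z)
FIRST(Q) = {epsilon, c, z}  (via S' c S)
FIRST(S') = {epsilon, c, z}  (via Q)
FIRST(P') = {c, d, z}  (via S z, S' z d)
FIRST(S' S Q c): take FIRST of each symbol in turn, carrying on past any symbol whose FIRST contains epsilon; result {c, d, z}.

{c, d, z}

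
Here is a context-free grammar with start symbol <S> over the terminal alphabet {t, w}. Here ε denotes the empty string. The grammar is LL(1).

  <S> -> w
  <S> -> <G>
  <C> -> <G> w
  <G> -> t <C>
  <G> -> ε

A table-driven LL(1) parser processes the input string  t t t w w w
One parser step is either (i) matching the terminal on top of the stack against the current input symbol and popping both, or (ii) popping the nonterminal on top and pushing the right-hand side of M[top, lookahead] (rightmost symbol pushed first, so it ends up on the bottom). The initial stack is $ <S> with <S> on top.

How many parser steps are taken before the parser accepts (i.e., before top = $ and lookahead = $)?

      Stack        Input          Action
   1  $ <S>        t t t w w w $  expand <S> -> <G>
   2  $ <G>        t t t w w w $  expand <G> -> t <C>
   3  $ <C> t      t t t w w w $  match t
   4  $ <C>        t t w w w $    expand <C> -> <G> w
   5  $ w <G>      t t w w w $    expand <G> -> t <C>
   6  $ w <C> t    t t w w w $    match t
   7  $ w <C>      t w w w $      expand <C> -> <G> w
   8  $ w w <G>    t w w w $      expand <G> -> t <C>
   9  $ w w <C> t  t w w w $      match t
  10  $ w w <C>    w w w $        expand <C> -> <G> w
  11  $ w w w <G>  w w w $        expand <G> -> ε
  12  $ w w w      w w w $        match w
  13  $ w w        w w $          match w
  14  $ w          w $            match w
Accept reached after 14 steps.

14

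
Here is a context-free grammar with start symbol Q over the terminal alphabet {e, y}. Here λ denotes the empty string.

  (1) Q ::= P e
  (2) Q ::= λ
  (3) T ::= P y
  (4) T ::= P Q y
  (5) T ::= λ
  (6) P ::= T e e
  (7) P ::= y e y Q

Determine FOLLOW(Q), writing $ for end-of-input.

{$, e, y}

FIRST(Q) = {λ, e, y}  (via P e)
FIRST(T) = {λ, e, y}  (via P y, P Q y)
FIRST(P) = {e, y}  (via T e e)
FOLLOW(Q) includes $ since Q is the start symbol.
FOLLOW(T): in P::=T e e, T is followed by e e with FIRST {e}. Thus FOLLOW(T) = {e}.
FOLLOW(P): in Q::=P e, P is followed by e with FIRST {e}; in T::=P y, P is followed by y with FIRST {y}; in T::=P Q y, P is followed by Q y with FIRST {e, y}. Thus FOLLOW(P) = {e, y}.
FOLLOW(Q): in T::=P Q y, Q is followed by y with FIRST {y}; in P::=y e y Q, the suffix after Q is empty, so FOLLOW(Q) ⊇ FOLLOW(P) = {e, y}. Thus FOLLOW(Q) = {$, e, y}.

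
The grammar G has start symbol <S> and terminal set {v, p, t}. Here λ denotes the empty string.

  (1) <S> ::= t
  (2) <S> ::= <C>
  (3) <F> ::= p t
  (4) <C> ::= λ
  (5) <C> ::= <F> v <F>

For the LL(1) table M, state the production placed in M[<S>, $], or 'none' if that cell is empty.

FIRST(<F>) = {p}
FIRST(<C>) = {λ, p}  (via <F> v <F>)
FIRST(<S>) = {λ, p, t}  (via <C>)
FOLLOW(<S>) includes $ since <S> is the start symbol.
FOLLOW(<S>): <S> appears on no right-hand side. Thus FOLLOW(<S>) = {$}.
For <S> ::= t: FIRST(t) = {t}, so it goes in M[<S>, t] for t ∈ {t}.
For <S> ::= <C>: FIRST(<C>) = {λ, p}, so it goes in M[<S>, t] for t ∈ {p}; since λ ∈ FIRST, also for every t ∈ FOLLOW(<S>) = {$}.

<S> ::= <C>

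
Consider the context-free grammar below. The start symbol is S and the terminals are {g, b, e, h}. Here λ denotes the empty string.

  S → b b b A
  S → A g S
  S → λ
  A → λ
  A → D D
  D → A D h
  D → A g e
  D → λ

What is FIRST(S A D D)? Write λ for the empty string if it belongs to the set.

{λ, b, g, h}

FIRST(S) = {λ, b, g, h}  (via A g S)
FIRST(A) = {λ, g, h}  (via D D)
FIRST(D) = {λ, g, h}  (via A D h, A g e)
FIRST(S A D D): take FIRST of each symbol in turn, carrying on past any symbol whose FIRST contains λ; result {λ, b, g, h}.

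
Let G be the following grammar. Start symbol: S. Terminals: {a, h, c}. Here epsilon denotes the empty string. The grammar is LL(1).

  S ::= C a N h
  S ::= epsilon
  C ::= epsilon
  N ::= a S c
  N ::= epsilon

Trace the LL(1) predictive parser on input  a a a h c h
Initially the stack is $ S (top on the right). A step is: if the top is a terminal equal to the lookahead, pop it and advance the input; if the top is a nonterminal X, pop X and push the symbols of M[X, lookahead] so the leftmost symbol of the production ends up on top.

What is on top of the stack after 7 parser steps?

     Stack          Input          Action
  1  $ S            a a a h c h $  expand S ::= C a N h
  2  $ h N a C      a a a h c h $  expand C ::= epsilon
  3  $ h N a        a a a h c h $  match a
  4  $ h N          a a h c h $    expand N ::= a S c
  5  $ h c S a      a a h c h $    match a
  6  $ h c S        a h c h $      expand S ::= C a N h
  7  $ h c h N a C  a h c h $      expand C ::= epsilon
Stack after step 7: $ h c h N a (top = a).

a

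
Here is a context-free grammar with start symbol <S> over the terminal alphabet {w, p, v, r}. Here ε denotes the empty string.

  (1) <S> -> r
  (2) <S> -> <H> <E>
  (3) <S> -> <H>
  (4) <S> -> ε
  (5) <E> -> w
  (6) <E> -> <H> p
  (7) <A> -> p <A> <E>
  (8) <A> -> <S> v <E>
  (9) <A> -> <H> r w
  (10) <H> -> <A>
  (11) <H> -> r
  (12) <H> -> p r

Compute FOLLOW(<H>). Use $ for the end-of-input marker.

{$, p, r, v, w}

FIRST(<S>) = {ε, p, r, v}  (via <H> <E>, <H>)
FIRST(<E>) = {p, r, v, w}  (via <H> p)
FIRST(<A>) = {p, r, v}  (via <S> v <E>, <H> r w)
FIRST(<H>) = {p, r, v}  (via <A>)
FOLLOW(<S>) includes $ since <S> is the start symbol.
FOLLOW(<S>): in <A>-><S> v <E>, <S> is followed by v <E> with FIRST {v}. Thus FOLLOW(<S>) = {$, v}.
FOLLOW(<H>): in <S>-><H> <E>, <H> is followed by <E> with FIRST {p, r, v, w}; in <S>-><H>, the suffix after <H> is empty, so FOLLOW(<H>) ⊇ FOLLOW(<S>) = {$, v}; in <E>-><H> p, <H> is followed by p with FIRST {p}; in <A>-><H> r w, <H> is followed by r w with FIRST {r}. Thus FOLLOW(<H>) = {$, p, r, v, w}.
FOLLOW(<A>): in <A>->p <A> <E>, <A> is followed by <E> with FIRST {p, r, v, w}; in <H>-><A>, the suffix after <A> is empty, so FOLLOW(<A>) ⊇ FOLLOW(<H>) = {$, p, r, v, w}. Thus FOLLOW(<A>) = {$, p, r, v, w}.
FOLLOW(<E>): in <S>-><H> <E>, the suffix after <E> is empty, so FOLLOW(<E>) ⊇ FOLLOW(<S>) = {$, v}; in <A>->p <A> <E>, the suffix after <E> is empty, so FOLLOW(<E>) ⊇ FOLLOW(<A>) = {$, p, r, v, w}; in <A>-><S> v <E>, the suffix after <E> is empty, so FOLLOW(<E>) ⊇ FOLLOW(<A>) = {$, p, r, v, w}. Thus FOLLOW(<E>) = {$, p, r, v, w}.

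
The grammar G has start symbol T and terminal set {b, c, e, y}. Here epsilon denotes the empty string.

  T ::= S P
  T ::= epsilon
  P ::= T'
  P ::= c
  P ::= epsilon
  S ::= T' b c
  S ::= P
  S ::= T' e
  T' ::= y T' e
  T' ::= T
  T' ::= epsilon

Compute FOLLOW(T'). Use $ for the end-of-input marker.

FIRST(T) = {epsilon, b, c, e, y}  (via S P)
FIRST(T') = {epsilon, b, c, e, y}  (via T)
FIRST(P) = {epsilon, b, c, e, y}  (via T')
FIRST(S) = {epsilon, b, c, e, y}  (via T' b c, P, T' e)
FOLLOW(T) includes $ since T is the start symbol.
FOLLOW(T): in T'::=T, the suffix after T is empty, so FOLLOW(T) ⊇ FOLLOW(T') = {$, b, c, e, y}. Thus FOLLOW(T) = {$, b, c, e, y}.
FOLLOW(S): in T::=S P, S is followed by P with FIRST {epsilon, b, c, e, y}; in T::=S P, the suffix after S is nullable, so FOLLOW(S) ⊇ FOLLOW(T) = {$, b, c, e, y}. Thus FOLLOW(S) = {$, b, c, e, y}.
FOLLOW(P): in T::=S P, the suffix after P is empty, so FOLLOW(P) ⊇ FOLLOW(T) = {$, b, c, e, y}; in S::=P, the suffix after P is empty, so FOLLOW(P) ⊇ FOLLOW(S) = {$, b, c, e, y}. Thus FOLLOW(P) = {$, b, c, e, y}.
FOLLOW(T'): in P::=T', the suffix after T' is empty, so FOLLOW(T') ⊇ FOLLOW(P) = {$, b, c, e, y}; in S::=T' b c, T' is followed by b c with FIRST {b}; in S::=T' e, T' is followed by e with FIRST {e}; in T'::=y T' e, T' is followed by e with FIRST {e}. Thus FOLLOW(T') = {$, b, c, e, y}.

{$, b, c, e, y}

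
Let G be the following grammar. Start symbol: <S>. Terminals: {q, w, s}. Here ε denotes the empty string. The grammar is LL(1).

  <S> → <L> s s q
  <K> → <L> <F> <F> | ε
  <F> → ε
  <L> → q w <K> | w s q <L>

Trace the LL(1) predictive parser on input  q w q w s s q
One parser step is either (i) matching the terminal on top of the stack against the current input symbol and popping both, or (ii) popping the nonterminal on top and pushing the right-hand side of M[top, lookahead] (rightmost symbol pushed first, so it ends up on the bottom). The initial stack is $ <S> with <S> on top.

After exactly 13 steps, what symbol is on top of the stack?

step 1: stack=$ <S>  input=q w q w s s q $  — expand <S> → <L> s s q
step 2: stack=$ q s s <L>  input=q w q w s s q $  — expand <L> → q w <K>
step 3: stack=$ q s s <K> w q  input=q w q w s s q $  — match q
step 4: stack=$ q s s <K> w  input=w q w s s q $  — match w
step 5: stack=$ q s s <K>  input=q w s s q $  — expand <K> → <L> <F> <F>
step 6: stack=$ q s s <F> <F> <L>  input=q w s s q $  — expand <L> → q w <K>
step 7: stack=$ q s s <F> <F> <K> w q  input=q w s s q $  — match q
step 8: stack=$ q s s <F> <F> <K> w  input=w s s q $  — match w
step 9: stack=$ q s s <F> <F> <K>  input=s s q $  — expand <K> → ε
step 10: stack=$ q s s <F> <F>  input=s s q $  — expand <F> → ε
step 11: stack=$ q s s <F>  input=s s q $  — expand <F> → ε
step 12: stack=$ q s s  input=s s q $  — match s
step 13: stack=$ q s  input=s q $  — match s
Stack after step 13: $ q (top = q).

q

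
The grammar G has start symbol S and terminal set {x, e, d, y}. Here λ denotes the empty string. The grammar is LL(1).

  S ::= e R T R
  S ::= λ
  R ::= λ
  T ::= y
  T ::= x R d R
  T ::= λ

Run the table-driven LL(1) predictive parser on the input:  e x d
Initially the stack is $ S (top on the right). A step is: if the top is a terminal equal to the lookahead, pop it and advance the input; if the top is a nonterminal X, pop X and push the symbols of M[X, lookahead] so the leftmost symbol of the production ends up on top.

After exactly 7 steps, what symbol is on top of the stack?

R

     Stack        Input    Action
  1  $ S          e x d $  expand S ::= e R T R
  2  $ R T R e    e x d $  match e
  3  $ R T R      x d $    expand R ::= λ
  4  $ R T        x d $    expand T ::= x R d R
  5  $ R R d R x  x d $    match x
  6  $ R R d R    d $      expand R ::= λ
  7  $ R R d      d $      match d
Stack after step 7: $ R R (top = R).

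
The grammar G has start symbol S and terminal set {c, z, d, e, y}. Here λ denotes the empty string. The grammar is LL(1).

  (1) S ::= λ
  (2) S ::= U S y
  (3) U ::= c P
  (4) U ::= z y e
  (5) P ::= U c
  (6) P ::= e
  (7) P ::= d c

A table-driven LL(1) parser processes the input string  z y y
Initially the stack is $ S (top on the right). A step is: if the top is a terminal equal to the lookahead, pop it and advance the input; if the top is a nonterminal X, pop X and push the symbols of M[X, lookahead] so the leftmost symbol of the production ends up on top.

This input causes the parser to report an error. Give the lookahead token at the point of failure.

y

step 1: stack=$ S  input=z y y $  — expand S ::= U S y
step 2: stack=$ y S U  input=z y y $  — expand U ::= z y e
step 3: stack=$ y S e y z  input=z y y $  — match z
step 4: stack=$ y S e y  input=y y $  — match y
step 5: stack=$ y S e  input=y $  — error: top is terminal e but lookahead is y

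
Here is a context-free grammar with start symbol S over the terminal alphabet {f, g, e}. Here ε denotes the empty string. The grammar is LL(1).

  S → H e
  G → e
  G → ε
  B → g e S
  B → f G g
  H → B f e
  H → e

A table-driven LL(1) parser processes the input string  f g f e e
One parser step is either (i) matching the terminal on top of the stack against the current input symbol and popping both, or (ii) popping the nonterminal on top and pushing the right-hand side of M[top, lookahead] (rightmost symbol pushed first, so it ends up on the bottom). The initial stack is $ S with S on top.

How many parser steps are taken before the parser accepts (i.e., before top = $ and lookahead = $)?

9

     Stack          Input        Action
  1  $ S            f g f e e $  expand S → H e
  2  $ e H          f g f e e $  expand H → B f e
  3  $ e e f B      f g f e e $  expand B → f G g
  4  $ e e f g G f  f g f e e $  match f
  5  $ e e f g G    g f e e $    expand G → ε
  6  $ e e f g      g f e e $    match g
  7  $ e e f        f e e $      match f
  8  $ e e          e e $        match e
  9  $ e            e $          match e
Accept reached after 9 steps.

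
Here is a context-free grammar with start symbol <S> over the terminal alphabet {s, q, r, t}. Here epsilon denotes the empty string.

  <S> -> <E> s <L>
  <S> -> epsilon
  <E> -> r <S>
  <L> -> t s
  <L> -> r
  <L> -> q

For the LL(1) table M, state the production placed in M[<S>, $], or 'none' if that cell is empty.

<S> -> epsilon

FIRST(<E>) = {r}
FIRST(<L>) = {q, r, t}
FIRST(<S>) = {epsilon, r}  (via <E> s <L>)
FOLLOW(<S>) includes $ since <S> is the start symbol.
FOLLOW(<E>): in <S>-><E> s <L>, <E> is followed by s <L> with FIRST {s}. Thus FOLLOW(<E>) = {s}.
FOLLOW(<S>): in <E>->r <S>, the suffix after <S> is empty, so FOLLOW(<S>) ⊇ FOLLOW(<E>) = {s}. Thus FOLLOW(<S>) = {$, s}.
For <S> -> <E> s <L>: FIRST(<E> s <L>) = {r}, so it goes in M[<S>, t] for t ∈ {r}.
For <S> -> epsilon: FIRST(epsilon) = {epsilon}, so it goes in M[<S>, t] for t ∈ {}; since epsilon ∈ FIRST, also for every t ∈ FOLLOW(<S>) = {$, s}.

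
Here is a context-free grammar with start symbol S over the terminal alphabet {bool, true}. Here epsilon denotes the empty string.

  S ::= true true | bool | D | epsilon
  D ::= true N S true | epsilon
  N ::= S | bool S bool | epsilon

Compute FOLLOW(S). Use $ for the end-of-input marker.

FIRST(D) = {epsilon, true}
FIRST(S) = {epsilon, bool, true}  (via D)
FIRST(N) = {epsilon, bool, true}  (via S)
FOLLOW(S) includes $ since S is the start symbol.
FOLLOW(N): in D::=true N S true, N is followed by S true with FIRST {bool, true}. Thus FOLLOW(N) = {bool, true}.
FOLLOW(S): in D::=true N S true, S is followed by true with FIRST {true}; in N::=S, the suffix after S is empty, so FOLLOW(S) ⊇ FOLLOW(N) = {bool, true}; in N::=bool S bool, S is followed by bool with FIRST {bool}. Thus FOLLOW(S) = {$, bool, true}.
FOLLOW(D): in S::=D, the suffix after D is empty, so FOLLOW(D) ⊇ FOLLOW(S) = {$, bool, true}. Thus FOLLOW(D) = {$, bool, true}.

{$, bool, true}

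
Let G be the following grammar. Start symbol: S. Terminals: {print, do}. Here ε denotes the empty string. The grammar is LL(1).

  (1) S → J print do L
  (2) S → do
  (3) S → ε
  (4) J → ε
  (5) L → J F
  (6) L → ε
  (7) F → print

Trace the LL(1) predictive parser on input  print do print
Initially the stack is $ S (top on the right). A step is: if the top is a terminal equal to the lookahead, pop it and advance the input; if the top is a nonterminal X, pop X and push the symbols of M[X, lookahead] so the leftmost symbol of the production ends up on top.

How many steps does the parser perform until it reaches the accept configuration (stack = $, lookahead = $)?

8

step 1: stack=$ S  input=print do print $  — expand S → J print do L
step 2: stack=$ L do print J  input=print do print $  — expand J → ε
step 3: stack=$ L do print  input=print do print $  — match print
step 4: stack=$ L do  input=do print $  — match do
step 5: stack=$ L  input=print $  — expand L → J F
step 6: stack=$ F J  input=print $  — expand J → ε
step 7: stack=$ F  input=print $  — expand F → print
step 8: stack=$ print  input=print $  — match print
Accept reached after 8 steps.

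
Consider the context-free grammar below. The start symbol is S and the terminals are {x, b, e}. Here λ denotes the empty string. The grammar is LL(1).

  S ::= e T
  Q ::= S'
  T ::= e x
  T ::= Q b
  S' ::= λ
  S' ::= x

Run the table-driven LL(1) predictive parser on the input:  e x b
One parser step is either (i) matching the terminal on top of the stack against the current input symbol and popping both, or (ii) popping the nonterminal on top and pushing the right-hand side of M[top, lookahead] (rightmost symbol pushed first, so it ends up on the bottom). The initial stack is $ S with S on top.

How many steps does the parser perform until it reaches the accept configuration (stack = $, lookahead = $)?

7

     Stack   Input    Action
  1  $ S     e x b $  expand S ::= e T
  2  $ T e   e x b $  match e
  3  $ T     x b $    expand T ::= Q b
  4  $ b Q   x b $    expand Q ::= S'
  5  $ b S'  x b $    expand S' ::= x
  6  $ b x   x b $    match x
  7  $ b     b $      match b
Accept reached after 7 steps.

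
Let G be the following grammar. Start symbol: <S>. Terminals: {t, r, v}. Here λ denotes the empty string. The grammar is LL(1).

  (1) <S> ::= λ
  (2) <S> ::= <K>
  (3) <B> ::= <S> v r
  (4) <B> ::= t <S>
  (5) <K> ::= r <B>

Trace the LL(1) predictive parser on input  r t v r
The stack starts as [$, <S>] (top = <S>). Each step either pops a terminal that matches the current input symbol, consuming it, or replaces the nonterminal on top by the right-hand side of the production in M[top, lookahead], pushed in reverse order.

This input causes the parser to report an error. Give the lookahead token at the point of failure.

step 1: stack=$ <S>  input=r t v r $  — expand <S> ::= <K>
step 2: stack=$ <K>  input=r t v r $  — expand <K> ::= r <B>
step 3: stack=$ <B> r  input=r t v r $  — match r
step 4: stack=$ <B>  input=t v r $  — expand <B> ::= t <S>
step 5: stack=$ <S> t  input=t v r $  — match t
step 6: stack=$ <S>  input=v r $  — expand <S> ::= λ
step 7: stack=$  input=v r $  — error: stack empty but input remains

v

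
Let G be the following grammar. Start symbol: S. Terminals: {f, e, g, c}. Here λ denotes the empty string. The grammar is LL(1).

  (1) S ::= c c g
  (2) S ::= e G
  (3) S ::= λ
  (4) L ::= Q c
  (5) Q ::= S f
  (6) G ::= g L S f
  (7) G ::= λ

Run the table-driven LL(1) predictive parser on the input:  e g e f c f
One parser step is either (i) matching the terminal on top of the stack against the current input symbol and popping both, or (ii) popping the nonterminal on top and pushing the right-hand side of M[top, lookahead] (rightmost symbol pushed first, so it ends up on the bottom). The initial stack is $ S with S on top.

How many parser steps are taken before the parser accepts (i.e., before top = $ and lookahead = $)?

      Stack          Input          Action
   1  $ S            e g e f c f $  expand S ::= e G
   2  $ G e          e g e f c f $  match e
   3  $ G            g e f c f $    expand G ::= g L S f
   4  $ f S L g      g e f c f $    match g
   5  $ f S L        e f c f $      expand L ::= Q c
   6  $ f S c Q      e f c f $      expand Q ::= S f
   7  $ f S c f S    e f c f $      expand S ::= e G
   8  $ f S c f G e  e f c f $      match e
   9  $ f S c f G    f c f $        expand G ::= λ
  10  $ f S c f      f c f $        match f
  11  $ f S c        c f $          match c
  12  $ f S          f $            expand S ::= λ
  13  $ f            f $            match f
Accept reached after 13 steps.

13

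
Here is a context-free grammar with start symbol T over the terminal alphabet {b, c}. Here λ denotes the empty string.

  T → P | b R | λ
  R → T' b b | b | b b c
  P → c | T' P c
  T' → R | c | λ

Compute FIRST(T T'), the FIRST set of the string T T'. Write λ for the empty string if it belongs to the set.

FIRST(T): from T→P we get {b, c}; from T→b R we get {b}; from T→λ we get {λ}. So FIRST(T) = {λ, b, c}.
FIRST(R): from R→T' b b we get {b, c}; from R→b we get {b}; from R→b b c we get {b}. So FIRST(R) = {b, c}.
FIRST(T'): from T'→R we get {b, c}; from T'→c we get {c}; from T'→λ we get {λ}. So FIRST(T') = {λ, b, c}.
FIRST(P): from P→c we get {c}; from P→T' P c we get {b, c}. So FIRST(P) = {b, c}.
FIRST(T T'): take FIRST of each symbol in turn, carrying on past any symbol whose FIRST contains λ; result {λ, b, c}.

{λ, b, c}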